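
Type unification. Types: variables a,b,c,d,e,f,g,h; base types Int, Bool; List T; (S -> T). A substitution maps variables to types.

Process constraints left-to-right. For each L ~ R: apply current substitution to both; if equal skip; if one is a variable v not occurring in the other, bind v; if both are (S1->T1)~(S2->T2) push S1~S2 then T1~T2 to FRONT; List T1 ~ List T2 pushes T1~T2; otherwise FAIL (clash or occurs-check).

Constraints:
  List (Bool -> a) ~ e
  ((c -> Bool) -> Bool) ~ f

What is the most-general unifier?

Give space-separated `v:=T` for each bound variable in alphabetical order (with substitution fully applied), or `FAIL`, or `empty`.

step 1: unify List (Bool -> a) ~ e  [subst: {-} | 1 pending]
  bind e := List (Bool -> a)
step 2: unify ((c -> Bool) -> Bool) ~ f  [subst: {e:=List (Bool -> a)} | 0 pending]
  bind f := ((c -> Bool) -> Bool)

Answer: e:=List (Bool -> a) f:=((c -> Bool) -> Bool)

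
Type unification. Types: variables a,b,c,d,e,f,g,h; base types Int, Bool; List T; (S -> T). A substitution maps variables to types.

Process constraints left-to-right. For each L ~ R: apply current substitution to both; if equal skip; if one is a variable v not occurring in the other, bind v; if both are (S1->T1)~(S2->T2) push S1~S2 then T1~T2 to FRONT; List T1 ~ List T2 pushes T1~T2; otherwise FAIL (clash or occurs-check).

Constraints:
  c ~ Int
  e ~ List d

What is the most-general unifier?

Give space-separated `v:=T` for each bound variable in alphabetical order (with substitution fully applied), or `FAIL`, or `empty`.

step 1: unify c ~ Int  [subst: {-} | 1 pending]
  bind c := Int
step 2: unify e ~ List d  [subst: {c:=Int} | 0 pending]
  bind e := List d

Answer: c:=Int e:=List d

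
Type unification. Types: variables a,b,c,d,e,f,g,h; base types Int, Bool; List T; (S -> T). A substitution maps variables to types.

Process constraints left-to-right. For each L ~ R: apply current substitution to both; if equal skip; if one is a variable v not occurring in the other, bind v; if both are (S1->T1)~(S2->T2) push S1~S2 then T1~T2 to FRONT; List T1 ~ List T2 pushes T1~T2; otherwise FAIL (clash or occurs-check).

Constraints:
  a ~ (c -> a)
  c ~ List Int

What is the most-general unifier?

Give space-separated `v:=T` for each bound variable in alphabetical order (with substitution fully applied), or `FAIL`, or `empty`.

step 1: unify a ~ (c -> a)  [subst: {-} | 1 pending]
  occurs-check fail: a in (c -> a)

Answer: FAIL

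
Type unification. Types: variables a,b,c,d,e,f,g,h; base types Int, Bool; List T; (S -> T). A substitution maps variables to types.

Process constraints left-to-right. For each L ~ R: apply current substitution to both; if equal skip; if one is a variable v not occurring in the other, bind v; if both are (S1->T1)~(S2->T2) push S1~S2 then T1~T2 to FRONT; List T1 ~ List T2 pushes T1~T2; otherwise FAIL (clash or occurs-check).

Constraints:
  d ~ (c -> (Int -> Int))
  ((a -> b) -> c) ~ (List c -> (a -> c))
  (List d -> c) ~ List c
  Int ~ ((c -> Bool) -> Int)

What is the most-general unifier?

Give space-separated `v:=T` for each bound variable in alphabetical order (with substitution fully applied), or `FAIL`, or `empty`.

step 1: unify d ~ (c -> (Int -> Int))  [subst: {-} | 3 pending]
  bind d := (c -> (Int -> Int))
step 2: unify ((a -> b) -> c) ~ (List c -> (a -> c))  [subst: {d:=(c -> (Int -> Int))} | 2 pending]
  -> decompose arrow: push (a -> b)~List c, c~(a -> c)
step 3: unify (a -> b) ~ List c  [subst: {d:=(c -> (Int -> Int))} | 3 pending]
  clash: (a -> b) vs List c

Answer: FAIL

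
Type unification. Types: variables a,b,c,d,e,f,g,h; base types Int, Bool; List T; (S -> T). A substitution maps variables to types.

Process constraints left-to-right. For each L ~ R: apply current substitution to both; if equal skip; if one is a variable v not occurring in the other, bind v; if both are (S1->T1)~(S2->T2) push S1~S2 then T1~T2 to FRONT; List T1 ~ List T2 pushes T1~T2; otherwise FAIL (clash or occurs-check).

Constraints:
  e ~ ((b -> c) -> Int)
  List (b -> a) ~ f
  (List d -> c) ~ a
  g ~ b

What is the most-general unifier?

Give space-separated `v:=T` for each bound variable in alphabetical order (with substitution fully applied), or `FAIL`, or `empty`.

Answer: a:=(List d -> c) e:=((b -> c) -> Int) f:=List (b -> (List d -> c)) g:=b

Derivation:
step 1: unify e ~ ((b -> c) -> Int)  [subst: {-} | 3 pending]
  bind e := ((b -> c) -> Int)
step 2: unify List (b -> a) ~ f  [subst: {e:=((b -> c) -> Int)} | 2 pending]
  bind f := List (b -> a)
step 3: unify (List d -> c) ~ a  [subst: {e:=((b -> c) -> Int), f:=List (b -> a)} | 1 pending]
  bind a := (List d -> c)
step 4: unify g ~ b  [subst: {e:=((b -> c) -> Int), f:=List (b -> a), a:=(List d -> c)} | 0 pending]
  bind g := b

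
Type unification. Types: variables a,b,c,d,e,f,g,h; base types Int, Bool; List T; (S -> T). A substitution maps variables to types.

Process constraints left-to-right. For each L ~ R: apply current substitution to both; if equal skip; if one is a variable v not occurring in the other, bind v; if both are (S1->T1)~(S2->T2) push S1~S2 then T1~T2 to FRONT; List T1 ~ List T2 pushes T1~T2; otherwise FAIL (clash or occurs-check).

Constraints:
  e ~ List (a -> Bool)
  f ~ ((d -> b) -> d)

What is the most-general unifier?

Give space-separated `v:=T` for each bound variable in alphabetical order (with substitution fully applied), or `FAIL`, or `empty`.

step 1: unify e ~ List (a -> Bool)  [subst: {-} | 1 pending]
  bind e := List (a -> Bool)
step 2: unify f ~ ((d -> b) -> d)  [subst: {e:=List (a -> Bool)} | 0 pending]
  bind f := ((d -> b) -> d)

Answer: e:=List (a -> Bool) f:=((d -> b) -> d)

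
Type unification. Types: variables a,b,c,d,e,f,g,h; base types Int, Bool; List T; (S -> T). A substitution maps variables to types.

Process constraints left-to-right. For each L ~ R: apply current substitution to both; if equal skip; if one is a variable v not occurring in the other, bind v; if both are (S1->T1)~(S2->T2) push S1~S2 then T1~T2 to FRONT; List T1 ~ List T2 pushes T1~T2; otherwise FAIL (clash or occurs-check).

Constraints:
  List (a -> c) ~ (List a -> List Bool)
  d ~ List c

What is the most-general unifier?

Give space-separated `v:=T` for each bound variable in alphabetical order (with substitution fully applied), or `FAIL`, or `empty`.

Answer: FAIL

Derivation:
step 1: unify List (a -> c) ~ (List a -> List Bool)  [subst: {-} | 1 pending]
  clash: List (a -> c) vs (List a -> List Bool)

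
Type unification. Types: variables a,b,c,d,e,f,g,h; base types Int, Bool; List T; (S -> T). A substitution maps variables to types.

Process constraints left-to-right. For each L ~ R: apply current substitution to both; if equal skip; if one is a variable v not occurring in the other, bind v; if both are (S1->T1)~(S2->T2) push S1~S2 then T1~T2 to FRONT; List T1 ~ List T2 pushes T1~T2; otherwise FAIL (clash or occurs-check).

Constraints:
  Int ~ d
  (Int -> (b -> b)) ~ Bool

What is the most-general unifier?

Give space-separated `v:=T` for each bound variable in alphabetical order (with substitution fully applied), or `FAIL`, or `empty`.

Answer: FAIL

Derivation:
step 1: unify Int ~ d  [subst: {-} | 1 pending]
  bind d := Int
step 2: unify (Int -> (b -> b)) ~ Bool  [subst: {d:=Int} | 0 pending]
  clash: (Int -> (b -> b)) vs Bool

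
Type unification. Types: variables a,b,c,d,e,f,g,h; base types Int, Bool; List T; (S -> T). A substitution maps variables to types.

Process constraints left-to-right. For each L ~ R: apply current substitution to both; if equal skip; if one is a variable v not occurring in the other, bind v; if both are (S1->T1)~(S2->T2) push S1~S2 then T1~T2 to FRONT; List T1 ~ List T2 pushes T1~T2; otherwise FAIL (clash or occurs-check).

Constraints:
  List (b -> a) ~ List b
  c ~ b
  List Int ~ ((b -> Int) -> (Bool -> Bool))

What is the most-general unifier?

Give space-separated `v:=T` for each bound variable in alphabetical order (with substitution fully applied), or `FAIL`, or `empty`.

Answer: FAIL

Derivation:
step 1: unify List (b -> a) ~ List b  [subst: {-} | 2 pending]
  -> decompose List: push (b -> a)~b
step 2: unify (b -> a) ~ b  [subst: {-} | 2 pending]
  occurs-check fail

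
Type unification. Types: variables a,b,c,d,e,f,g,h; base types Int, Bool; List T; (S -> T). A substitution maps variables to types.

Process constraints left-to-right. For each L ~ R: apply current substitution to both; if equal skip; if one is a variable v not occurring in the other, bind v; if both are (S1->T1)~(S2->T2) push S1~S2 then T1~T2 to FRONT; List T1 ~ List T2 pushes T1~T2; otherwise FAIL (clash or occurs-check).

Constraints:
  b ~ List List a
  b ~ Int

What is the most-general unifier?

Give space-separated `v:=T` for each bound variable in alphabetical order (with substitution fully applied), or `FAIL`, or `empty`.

Answer: FAIL

Derivation:
step 1: unify b ~ List List a  [subst: {-} | 1 pending]
  bind b := List List a
step 2: unify List List a ~ Int  [subst: {b:=List List a} | 0 pending]
  clash: List List a vs Int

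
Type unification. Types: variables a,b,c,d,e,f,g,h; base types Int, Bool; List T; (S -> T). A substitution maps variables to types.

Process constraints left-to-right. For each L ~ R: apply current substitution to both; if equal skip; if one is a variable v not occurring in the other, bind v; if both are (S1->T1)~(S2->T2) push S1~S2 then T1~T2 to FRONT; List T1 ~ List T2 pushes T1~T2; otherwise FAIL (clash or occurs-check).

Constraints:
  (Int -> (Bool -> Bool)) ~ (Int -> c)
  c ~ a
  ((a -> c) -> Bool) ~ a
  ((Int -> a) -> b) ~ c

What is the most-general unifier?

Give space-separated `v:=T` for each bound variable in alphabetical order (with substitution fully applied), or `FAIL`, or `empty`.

Answer: FAIL

Derivation:
step 1: unify (Int -> (Bool -> Bool)) ~ (Int -> c)  [subst: {-} | 3 pending]
  -> decompose arrow: push Int~Int, (Bool -> Bool)~c
step 2: unify Int ~ Int  [subst: {-} | 4 pending]
  -> identical, skip
step 3: unify (Bool -> Bool) ~ c  [subst: {-} | 3 pending]
  bind c := (Bool -> Bool)
step 4: unify (Bool -> Bool) ~ a  [subst: {c:=(Bool -> Bool)} | 2 pending]
  bind a := (Bool -> Bool)
step 5: unify (((Bool -> Bool) -> (Bool -> Bool)) -> Bool) ~ (Bool -> Bool)  [subst: {c:=(Bool -> Bool), a:=(Bool -> Bool)} | 1 pending]
  -> decompose arrow: push ((Bool -> Bool) -> (Bool -> Bool))~Bool, Bool~Bool
step 6: unify ((Bool -> Bool) -> (Bool -> Bool)) ~ Bool  [subst: {c:=(Bool -> Bool), a:=(Bool -> Bool)} | 2 pending]
  clash: ((Bool -> Bool) -> (Bool -> Bool)) vs Bool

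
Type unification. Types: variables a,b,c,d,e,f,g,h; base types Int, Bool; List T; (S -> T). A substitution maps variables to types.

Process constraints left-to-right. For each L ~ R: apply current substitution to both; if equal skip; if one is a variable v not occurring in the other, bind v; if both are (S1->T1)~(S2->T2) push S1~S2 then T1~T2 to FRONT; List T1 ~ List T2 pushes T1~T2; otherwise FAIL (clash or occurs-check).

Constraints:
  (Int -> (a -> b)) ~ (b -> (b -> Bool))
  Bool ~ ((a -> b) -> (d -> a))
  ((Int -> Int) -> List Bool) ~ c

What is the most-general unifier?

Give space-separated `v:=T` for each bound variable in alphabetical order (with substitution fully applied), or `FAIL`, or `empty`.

Answer: FAIL

Derivation:
step 1: unify (Int -> (a -> b)) ~ (b -> (b -> Bool))  [subst: {-} | 2 pending]
  -> decompose arrow: push Int~b, (a -> b)~(b -> Bool)
step 2: unify Int ~ b  [subst: {-} | 3 pending]
  bind b := Int
step 3: unify (a -> Int) ~ (Int -> Bool)  [subst: {b:=Int} | 2 pending]
  -> decompose arrow: push a~Int, Int~Bool
step 4: unify a ~ Int  [subst: {b:=Int} | 3 pending]
  bind a := Int
step 5: unify Int ~ Bool  [subst: {b:=Int, a:=Int} | 2 pending]
  clash: Int vs Bool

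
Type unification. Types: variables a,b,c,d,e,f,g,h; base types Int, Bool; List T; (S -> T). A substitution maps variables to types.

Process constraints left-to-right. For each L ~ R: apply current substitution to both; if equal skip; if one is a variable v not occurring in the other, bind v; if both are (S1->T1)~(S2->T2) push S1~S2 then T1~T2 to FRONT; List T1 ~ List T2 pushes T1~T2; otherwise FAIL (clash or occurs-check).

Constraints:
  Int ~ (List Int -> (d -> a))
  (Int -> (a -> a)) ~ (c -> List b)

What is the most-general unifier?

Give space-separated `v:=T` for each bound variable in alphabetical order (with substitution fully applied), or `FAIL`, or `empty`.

step 1: unify Int ~ (List Int -> (d -> a))  [subst: {-} | 1 pending]
  clash: Int vs (List Int -> (d -> a))

Answer: FAIL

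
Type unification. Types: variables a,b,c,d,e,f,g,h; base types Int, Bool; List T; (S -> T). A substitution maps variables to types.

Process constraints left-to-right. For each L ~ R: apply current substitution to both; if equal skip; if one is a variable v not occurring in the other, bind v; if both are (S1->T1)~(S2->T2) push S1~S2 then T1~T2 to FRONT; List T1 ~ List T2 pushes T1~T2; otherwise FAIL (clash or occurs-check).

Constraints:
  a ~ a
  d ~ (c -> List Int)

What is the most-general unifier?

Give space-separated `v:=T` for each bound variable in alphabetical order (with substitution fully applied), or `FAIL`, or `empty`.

Answer: d:=(c -> List Int)

Derivation:
step 1: unify a ~ a  [subst: {-} | 1 pending]
  -> identical, skip
step 2: unify d ~ (c -> List Int)  [subst: {-} | 0 pending]
  bind d := (c -> List Int)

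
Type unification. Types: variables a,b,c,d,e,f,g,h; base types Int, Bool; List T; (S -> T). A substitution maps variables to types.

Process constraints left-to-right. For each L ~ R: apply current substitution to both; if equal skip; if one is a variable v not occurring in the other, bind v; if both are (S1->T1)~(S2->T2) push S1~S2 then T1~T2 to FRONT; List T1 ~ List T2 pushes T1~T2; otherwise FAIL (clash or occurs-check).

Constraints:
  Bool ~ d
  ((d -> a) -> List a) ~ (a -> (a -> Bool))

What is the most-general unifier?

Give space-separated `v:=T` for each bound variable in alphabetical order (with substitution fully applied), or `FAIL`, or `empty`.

step 1: unify Bool ~ d  [subst: {-} | 1 pending]
  bind d := Bool
step 2: unify ((Bool -> a) -> List a) ~ (a -> (a -> Bool))  [subst: {d:=Bool} | 0 pending]
  -> decompose arrow: push (Bool -> a)~a, List a~(a -> Bool)
step 3: unify (Bool -> a) ~ a  [subst: {d:=Bool} | 1 pending]
  occurs-check fail

Answer: FAIL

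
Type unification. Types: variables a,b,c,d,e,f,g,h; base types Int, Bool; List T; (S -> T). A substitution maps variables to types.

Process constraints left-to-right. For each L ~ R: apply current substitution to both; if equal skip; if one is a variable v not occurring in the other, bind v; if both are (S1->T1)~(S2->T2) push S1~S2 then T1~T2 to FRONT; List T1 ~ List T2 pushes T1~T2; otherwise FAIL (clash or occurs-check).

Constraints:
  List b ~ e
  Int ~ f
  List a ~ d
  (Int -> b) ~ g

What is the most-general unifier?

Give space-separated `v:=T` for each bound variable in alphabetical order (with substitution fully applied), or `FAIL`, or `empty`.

Answer: d:=List a e:=List b f:=Int g:=(Int -> b)

Derivation:
step 1: unify List b ~ e  [subst: {-} | 3 pending]
  bind e := List b
step 2: unify Int ~ f  [subst: {e:=List b} | 2 pending]
  bind f := Int
step 3: unify List a ~ d  [subst: {e:=List b, f:=Int} | 1 pending]
  bind d := List a
step 4: unify (Int -> b) ~ g  [subst: {e:=List b, f:=Int, d:=List a} | 0 pending]
  bind g := (Int -> b)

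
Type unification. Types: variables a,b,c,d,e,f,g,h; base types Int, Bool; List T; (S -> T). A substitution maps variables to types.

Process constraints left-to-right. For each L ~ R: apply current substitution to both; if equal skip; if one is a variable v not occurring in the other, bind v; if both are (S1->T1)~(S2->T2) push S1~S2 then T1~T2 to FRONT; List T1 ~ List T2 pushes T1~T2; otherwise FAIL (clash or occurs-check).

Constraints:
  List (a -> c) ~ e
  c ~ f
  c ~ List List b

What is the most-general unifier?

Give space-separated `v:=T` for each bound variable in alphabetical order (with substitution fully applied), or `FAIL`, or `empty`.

Answer: c:=List List b e:=List (a -> List List b) f:=List List b

Derivation:
step 1: unify List (a -> c) ~ e  [subst: {-} | 2 pending]
  bind e := List (a -> c)
step 2: unify c ~ f  [subst: {e:=List (a -> c)} | 1 pending]
  bind c := f
step 3: unify f ~ List List b  [subst: {e:=List (a -> c), c:=f} | 0 pending]
  bind f := List List b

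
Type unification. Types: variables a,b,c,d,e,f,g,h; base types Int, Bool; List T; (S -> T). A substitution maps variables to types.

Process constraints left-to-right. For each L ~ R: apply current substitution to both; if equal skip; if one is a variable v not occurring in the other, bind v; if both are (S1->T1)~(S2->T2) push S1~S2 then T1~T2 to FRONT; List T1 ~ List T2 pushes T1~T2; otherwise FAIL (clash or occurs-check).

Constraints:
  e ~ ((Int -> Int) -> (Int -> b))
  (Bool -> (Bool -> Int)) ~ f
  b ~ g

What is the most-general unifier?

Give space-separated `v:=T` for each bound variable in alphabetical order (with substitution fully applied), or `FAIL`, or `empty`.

Answer: b:=g e:=((Int -> Int) -> (Int -> g)) f:=(Bool -> (Bool -> Int))

Derivation:
step 1: unify e ~ ((Int -> Int) -> (Int -> b))  [subst: {-} | 2 pending]
  bind e := ((Int -> Int) -> (Int -> b))
step 2: unify (Bool -> (Bool -> Int)) ~ f  [subst: {e:=((Int -> Int) -> (Int -> b))} | 1 pending]
  bind f := (Bool -> (Bool -> Int))
step 3: unify b ~ g  [subst: {e:=((Int -> Int) -> (Int -> b)), f:=(Bool -> (Bool -> Int))} | 0 pending]
  bind b := g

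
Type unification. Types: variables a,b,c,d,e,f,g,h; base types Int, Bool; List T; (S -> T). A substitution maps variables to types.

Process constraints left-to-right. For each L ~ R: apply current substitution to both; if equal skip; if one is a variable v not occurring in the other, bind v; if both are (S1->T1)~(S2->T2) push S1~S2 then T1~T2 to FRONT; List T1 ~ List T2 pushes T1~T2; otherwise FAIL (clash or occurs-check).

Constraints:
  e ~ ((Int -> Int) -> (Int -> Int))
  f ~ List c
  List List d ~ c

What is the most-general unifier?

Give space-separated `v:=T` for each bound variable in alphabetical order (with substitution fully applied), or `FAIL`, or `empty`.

Answer: c:=List List d e:=((Int -> Int) -> (Int -> Int)) f:=List List List d

Derivation:
step 1: unify e ~ ((Int -> Int) -> (Int -> Int))  [subst: {-} | 2 pending]
  bind e := ((Int -> Int) -> (Int -> Int))
step 2: unify f ~ List c  [subst: {e:=((Int -> Int) -> (Int -> Int))} | 1 pending]
  bind f := List c
step 3: unify List List d ~ c  [subst: {e:=((Int -> Int) -> (Int -> Int)), f:=List c} | 0 pending]
  bind c := List List d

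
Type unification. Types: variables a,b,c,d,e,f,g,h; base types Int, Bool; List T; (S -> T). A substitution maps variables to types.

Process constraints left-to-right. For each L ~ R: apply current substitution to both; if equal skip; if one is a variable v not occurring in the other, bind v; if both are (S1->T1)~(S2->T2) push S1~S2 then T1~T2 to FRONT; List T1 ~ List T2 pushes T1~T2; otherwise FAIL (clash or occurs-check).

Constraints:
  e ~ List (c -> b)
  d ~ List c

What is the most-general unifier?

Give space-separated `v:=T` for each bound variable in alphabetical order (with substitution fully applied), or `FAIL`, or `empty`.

Answer: d:=List c e:=List (c -> b)

Derivation:
step 1: unify e ~ List (c -> b)  [subst: {-} | 1 pending]
  bind e := List (c -> b)
step 2: unify d ~ List c  [subst: {e:=List (c -> b)} | 0 pending]
  bind d := List c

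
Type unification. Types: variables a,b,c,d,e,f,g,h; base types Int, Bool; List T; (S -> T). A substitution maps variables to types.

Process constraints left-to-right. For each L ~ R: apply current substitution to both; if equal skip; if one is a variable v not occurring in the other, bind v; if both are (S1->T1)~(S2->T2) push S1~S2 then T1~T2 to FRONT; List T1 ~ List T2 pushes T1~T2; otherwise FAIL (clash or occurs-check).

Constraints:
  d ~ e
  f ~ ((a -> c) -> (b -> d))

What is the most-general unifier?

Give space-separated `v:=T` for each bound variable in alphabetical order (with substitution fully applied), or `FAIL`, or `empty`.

Answer: d:=e f:=((a -> c) -> (b -> e))

Derivation:
step 1: unify d ~ e  [subst: {-} | 1 pending]
  bind d := e
step 2: unify f ~ ((a -> c) -> (b -> e))  [subst: {d:=e} | 0 pending]
  bind f := ((a -> c) -> (b -> e))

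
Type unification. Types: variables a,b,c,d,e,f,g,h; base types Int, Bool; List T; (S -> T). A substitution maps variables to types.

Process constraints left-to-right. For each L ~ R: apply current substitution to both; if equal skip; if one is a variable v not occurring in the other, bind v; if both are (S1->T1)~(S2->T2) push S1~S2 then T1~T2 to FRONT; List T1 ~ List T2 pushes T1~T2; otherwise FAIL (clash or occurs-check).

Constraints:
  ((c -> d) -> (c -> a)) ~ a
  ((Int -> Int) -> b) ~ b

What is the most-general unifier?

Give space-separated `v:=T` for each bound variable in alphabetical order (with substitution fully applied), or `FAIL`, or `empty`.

Answer: FAIL

Derivation:
step 1: unify ((c -> d) -> (c -> a)) ~ a  [subst: {-} | 1 pending]
  occurs-check fail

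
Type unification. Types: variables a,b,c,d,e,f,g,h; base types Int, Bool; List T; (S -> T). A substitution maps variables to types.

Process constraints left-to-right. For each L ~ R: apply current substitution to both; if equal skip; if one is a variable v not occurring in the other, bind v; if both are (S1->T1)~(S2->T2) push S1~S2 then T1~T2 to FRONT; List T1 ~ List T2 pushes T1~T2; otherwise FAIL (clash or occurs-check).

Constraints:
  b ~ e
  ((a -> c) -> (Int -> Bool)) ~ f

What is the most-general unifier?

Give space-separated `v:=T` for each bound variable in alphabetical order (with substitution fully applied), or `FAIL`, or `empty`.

step 1: unify b ~ e  [subst: {-} | 1 pending]
  bind b := e
step 2: unify ((a -> c) -> (Int -> Bool)) ~ f  [subst: {b:=e} | 0 pending]
  bind f := ((a -> c) -> (Int -> Bool))

Answer: b:=e f:=((a -> c) -> (Int -> Bool))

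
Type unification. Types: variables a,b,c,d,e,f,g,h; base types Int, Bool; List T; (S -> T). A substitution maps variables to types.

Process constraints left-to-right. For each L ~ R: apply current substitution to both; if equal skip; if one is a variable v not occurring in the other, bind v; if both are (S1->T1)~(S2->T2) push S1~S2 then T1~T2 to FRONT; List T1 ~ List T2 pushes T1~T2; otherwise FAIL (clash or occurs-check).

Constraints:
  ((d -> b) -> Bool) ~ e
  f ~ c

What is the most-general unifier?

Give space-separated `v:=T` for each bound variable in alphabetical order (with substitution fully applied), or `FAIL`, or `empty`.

step 1: unify ((d -> b) -> Bool) ~ e  [subst: {-} | 1 pending]
  bind e := ((d -> b) -> Bool)
step 2: unify f ~ c  [subst: {e:=((d -> b) -> Bool)} | 0 pending]
  bind f := c

Answer: e:=((d -> b) -> Bool) f:=c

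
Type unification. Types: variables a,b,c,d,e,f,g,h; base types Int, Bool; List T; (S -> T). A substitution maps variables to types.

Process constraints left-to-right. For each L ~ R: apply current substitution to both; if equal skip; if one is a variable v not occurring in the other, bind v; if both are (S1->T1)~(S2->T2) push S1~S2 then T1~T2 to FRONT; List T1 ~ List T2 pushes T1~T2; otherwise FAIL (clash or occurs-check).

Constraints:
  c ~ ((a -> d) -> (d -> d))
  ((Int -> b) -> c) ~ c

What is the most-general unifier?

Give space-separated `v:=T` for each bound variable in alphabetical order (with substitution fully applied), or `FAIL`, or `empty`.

Answer: FAIL

Derivation:
step 1: unify c ~ ((a -> d) -> (d -> d))  [subst: {-} | 1 pending]
  bind c := ((a -> d) -> (d -> d))
step 2: unify ((Int -> b) -> ((a -> d) -> (d -> d))) ~ ((a -> d) -> (d -> d))  [subst: {c:=((a -> d) -> (d -> d))} | 0 pending]
  -> decompose arrow: push (Int -> b)~(a -> d), ((a -> d) -> (d -> d))~(d -> d)
step 3: unify (Int -> b) ~ (a -> d)  [subst: {c:=((a -> d) -> (d -> d))} | 1 pending]
  -> decompose arrow: push Int~a, b~d
step 4: unify Int ~ a  [subst: {c:=((a -> d) -> (d -> d))} | 2 pending]
  bind a := Int
step 5: unify b ~ d  [subst: {c:=((a -> d) -> (d -> d)), a:=Int} | 1 pending]
  bind b := d
step 6: unify ((Int -> d) -> (d -> d)) ~ (d -> d)  [subst: {c:=((a -> d) -> (d -> d)), a:=Int, b:=d} | 0 pending]
  -> decompose arrow: push (Int -> d)~d, (d -> d)~d
step 7: unify (Int -> d) ~ d  [subst: {c:=((a -> d) -> (d -> d)), a:=Int, b:=d} | 1 pending]
  occurs-check fail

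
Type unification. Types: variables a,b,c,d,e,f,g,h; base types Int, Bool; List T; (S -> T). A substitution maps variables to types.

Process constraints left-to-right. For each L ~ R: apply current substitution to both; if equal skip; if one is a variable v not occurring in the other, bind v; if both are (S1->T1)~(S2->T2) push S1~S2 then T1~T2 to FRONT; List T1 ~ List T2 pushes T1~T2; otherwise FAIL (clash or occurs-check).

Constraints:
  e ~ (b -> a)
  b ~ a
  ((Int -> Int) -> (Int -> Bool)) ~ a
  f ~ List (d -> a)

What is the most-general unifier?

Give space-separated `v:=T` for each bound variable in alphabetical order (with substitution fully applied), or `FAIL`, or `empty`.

step 1: unify e ~ (b -> a)  [subst: {-} | 3 pending]
  bind e := (b -> a)
step 2: unify b ~ a  [subst: {e:=(b -> a)} | 2 pending]
  bind b := a
step 3: unify ((Int -> Int) -> (Int -> Bool)) ~ a  [subst: {e:=(b -> a), b:=a} | 1 pending]
  bind a := ((Int -> Int) -> (Int -> Bool))
step 4: unify f ~ List (d -> ((Int -> Int) -> (Int -> Bool)))  [subst: {e:=(b -> a), b:=a, a:=((Int -> Int) -> (Int -> Bool))} | 0 pending]
  bind f := List (d -> ((Int -> Int) -> (Int -> Bool)))

Answer: a:=((Int -> Int) -> (Int -> Bool)) b:=((Int -> Int) -> (Int -> Bool)) e:=(((Int -> Int) -> (Int -> Bool)) -> ((Int -> Int) -> (Int -> Bool))) f:=List (d -> ((Int -> Int) -> (Int -> Bool)))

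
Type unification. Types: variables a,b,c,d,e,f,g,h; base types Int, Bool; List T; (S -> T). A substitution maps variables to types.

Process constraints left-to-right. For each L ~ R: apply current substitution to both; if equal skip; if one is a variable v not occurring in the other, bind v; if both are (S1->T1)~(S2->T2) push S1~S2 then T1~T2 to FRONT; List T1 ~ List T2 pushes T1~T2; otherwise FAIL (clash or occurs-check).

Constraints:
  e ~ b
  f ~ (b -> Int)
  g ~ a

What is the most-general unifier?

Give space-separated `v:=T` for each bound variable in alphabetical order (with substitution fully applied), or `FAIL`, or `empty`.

step 1: unify e ~ b  [subst: {-} | 2 pending]
  bind e := b
step 2: unify f ~ (b -> Int)  [subst: {e:=b} | 1 pending]
  bind f := (b -> Int)
step 3: unify g ~ a  [subst: {e:=b, f:=(b -> Int)} | 0 pending]
  bind g := a

Answer: e:=b f:=(b -> Int) g:=a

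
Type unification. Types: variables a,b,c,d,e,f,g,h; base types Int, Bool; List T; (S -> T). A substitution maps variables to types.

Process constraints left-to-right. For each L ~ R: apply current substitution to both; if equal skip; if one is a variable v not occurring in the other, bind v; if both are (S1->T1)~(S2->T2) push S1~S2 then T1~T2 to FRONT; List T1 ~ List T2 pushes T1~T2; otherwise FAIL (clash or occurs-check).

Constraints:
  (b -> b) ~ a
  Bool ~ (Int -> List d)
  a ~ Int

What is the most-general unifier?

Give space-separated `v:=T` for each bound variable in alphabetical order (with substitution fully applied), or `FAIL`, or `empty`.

step 1: unify (b -> b) ~ a  [subst: {-} | 2 pending]
  bind a := (b -> b)
step 2: unify Bool ~ (Int -> List d)  [subst: {a:=(b -> b)} | 1 pending]
  clash: Bool vs (Int -> List d)

Answer: FAIL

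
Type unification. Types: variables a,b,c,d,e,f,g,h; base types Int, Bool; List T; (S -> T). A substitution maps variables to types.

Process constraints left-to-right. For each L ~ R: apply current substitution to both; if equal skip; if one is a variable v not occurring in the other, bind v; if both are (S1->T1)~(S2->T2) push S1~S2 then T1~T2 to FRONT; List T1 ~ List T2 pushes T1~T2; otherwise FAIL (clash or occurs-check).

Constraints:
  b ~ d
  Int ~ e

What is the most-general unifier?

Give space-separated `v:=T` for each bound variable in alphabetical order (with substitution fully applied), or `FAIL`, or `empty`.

step 1: unify b ~ d  [subst: {-} | 1 pending]
  bind b := d
step 2: unify Int ~ e  [subst: {b:=d} | 0 pending]
  bind e := Int

Answer: b:=d e:=Int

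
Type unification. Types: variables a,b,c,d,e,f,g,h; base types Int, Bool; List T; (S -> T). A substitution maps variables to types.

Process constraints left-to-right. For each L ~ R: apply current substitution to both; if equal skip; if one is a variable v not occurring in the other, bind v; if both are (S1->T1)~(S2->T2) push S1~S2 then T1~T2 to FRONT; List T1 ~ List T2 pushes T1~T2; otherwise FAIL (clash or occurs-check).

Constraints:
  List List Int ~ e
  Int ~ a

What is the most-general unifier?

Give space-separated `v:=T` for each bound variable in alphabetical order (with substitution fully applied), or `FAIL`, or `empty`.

step 1: unify List List Int ~ e  [subst: {-} | 1 pending]
  bind e := List List Int
step 2: unify Int ~ a  [subst: {e:=List List Int} | 0 pending]
  bind a := Int

Answer: a:=Int e:=List List Int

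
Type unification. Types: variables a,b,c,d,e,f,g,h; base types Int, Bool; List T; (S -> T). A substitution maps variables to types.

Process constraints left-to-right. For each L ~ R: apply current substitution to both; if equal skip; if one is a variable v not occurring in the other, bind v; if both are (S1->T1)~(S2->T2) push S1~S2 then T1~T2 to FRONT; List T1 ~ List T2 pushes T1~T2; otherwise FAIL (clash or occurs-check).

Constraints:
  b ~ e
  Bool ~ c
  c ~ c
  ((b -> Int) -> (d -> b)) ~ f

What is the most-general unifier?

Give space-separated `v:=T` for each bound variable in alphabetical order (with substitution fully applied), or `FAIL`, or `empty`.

step 1: unify b ~ e  [subst: {-} | 3 pending]
  bind b := e
step 2: unify Bool ~ c  [subst: {b:=e} | 2 pending]
  bind c := Bool
step 3: unify Bool ~ Bool  [subst: {b:=e, c:=Bool} | 1 pending]
  -> identical, skip
step 4: unify ((e -> Int) -> (d -> e)) ~ f  [subst: {b:=e, c:=Bool} | 0 pending]
  bind f := ((e -> Int) -> (d -> e))

Answer: b:=e c:=Bool f:=((e -> Int) -> (d -> e))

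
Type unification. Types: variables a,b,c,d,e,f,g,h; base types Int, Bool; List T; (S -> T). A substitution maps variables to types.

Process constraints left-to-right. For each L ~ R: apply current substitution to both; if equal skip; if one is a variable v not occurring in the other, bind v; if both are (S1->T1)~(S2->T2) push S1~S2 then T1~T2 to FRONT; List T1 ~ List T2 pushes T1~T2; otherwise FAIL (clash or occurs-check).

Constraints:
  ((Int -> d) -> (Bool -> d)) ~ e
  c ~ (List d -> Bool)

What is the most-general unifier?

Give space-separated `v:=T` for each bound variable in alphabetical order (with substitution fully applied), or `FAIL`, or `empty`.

step 1: unify ((Int -> d) -> (Bool -> d)) ~ e  [subst: {-} | 1 pending]
  bind e := ((Int -> d) -> (Bool -> d))
step 2: unify c ~ (List d -> Bool)  [subst: {e:=((Int -> d) -> (Bool -> d))} | 0 pending]
  bind c := (List d -> Bool)

Answer: c:=(List d -> Bool) e:=((Int -> d) -> (Bool -> d))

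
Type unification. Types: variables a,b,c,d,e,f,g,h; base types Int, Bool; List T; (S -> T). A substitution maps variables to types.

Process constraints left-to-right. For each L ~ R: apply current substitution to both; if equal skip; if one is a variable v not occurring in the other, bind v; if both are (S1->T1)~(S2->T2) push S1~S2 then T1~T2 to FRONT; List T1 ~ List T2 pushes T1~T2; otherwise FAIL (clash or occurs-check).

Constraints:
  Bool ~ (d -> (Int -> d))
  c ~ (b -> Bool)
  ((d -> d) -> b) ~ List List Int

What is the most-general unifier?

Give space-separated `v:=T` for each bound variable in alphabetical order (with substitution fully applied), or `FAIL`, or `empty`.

step 1: unify Bool ~ (d -> (Int -> d))  [subst: {-} | 2 pending]
  clash: Bool vs (d -> (Int -> d))

Answer: FAIL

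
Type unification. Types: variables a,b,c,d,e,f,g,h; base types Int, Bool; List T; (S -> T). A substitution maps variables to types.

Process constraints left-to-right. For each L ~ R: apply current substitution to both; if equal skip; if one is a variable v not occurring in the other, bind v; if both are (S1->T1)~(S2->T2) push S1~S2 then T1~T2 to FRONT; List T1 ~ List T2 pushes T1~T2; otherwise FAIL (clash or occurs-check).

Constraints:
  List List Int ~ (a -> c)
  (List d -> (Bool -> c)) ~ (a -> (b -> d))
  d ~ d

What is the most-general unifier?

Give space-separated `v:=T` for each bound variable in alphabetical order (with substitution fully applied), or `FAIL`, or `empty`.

Answer: FAIL

Derivation:
step 1: unify List List Int ~ (a -> c)  [subst: {-} | 2 pending]
  clash: List List Int vs (a -> c)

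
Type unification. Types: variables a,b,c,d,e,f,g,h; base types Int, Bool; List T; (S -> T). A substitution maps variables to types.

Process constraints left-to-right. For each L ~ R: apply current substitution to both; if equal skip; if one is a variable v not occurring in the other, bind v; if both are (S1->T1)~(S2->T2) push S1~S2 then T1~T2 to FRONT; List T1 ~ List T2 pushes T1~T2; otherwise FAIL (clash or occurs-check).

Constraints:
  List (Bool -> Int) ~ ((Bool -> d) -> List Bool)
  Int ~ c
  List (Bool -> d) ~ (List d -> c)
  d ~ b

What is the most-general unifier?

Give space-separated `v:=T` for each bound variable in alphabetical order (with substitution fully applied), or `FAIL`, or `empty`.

step 1: unify List (Bool -> Int) ~ ((Bool -> d) -> List Bool)  [subst: {-} | 3 pending]
  clash: List (Bool -> Int) vs ((Bool -> d) -> List Bool)

Answer: FAIL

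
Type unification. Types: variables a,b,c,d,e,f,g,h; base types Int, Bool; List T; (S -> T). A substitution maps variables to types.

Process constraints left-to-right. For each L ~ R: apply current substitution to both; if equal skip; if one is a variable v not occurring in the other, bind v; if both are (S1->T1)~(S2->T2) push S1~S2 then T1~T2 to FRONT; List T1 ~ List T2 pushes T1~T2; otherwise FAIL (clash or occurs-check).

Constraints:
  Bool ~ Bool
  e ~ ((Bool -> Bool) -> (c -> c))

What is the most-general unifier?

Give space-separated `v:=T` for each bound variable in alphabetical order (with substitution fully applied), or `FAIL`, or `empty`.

Answer: e:=((Bool -> Bool) -> (c -> c))

Derivation:
step 1: unify Bool ~ Bool  [subst: {-} | 1 pending]
  -> identical, skip
step 2: unify e ~ ((Bool -> Bool) -> (c -> c))  [subst: {-} | 0 pending]
  bind e := ((Bool -> Bool) -> (c -> c))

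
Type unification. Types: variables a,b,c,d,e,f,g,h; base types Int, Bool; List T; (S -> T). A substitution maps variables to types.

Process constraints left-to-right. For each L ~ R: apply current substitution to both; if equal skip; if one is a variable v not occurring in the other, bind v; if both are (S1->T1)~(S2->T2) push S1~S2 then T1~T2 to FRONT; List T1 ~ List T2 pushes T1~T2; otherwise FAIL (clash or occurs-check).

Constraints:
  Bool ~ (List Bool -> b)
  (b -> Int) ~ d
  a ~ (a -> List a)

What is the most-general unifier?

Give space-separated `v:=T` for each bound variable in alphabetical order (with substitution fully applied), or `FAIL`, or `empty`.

Answer: FAIL

Derivation:
step 1: unify Bool ~ (List Bool -> b)  [subst: {-} | 2 pending]
  clash: Bool vs (List Bool -> b)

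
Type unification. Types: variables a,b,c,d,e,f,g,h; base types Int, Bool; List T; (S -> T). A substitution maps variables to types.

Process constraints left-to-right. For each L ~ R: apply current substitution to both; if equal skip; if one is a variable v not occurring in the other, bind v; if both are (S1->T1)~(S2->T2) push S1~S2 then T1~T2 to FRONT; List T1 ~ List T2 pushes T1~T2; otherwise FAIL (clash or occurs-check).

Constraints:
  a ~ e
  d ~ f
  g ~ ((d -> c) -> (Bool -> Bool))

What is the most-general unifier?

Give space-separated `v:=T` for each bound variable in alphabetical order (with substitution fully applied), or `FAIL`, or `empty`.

Answer: a:=e d:=f g:=((f -> c) -> (Bool -> Bool))

Derivation:
step 1: unify a ~ e  [subst: {-} | 2 pending]
  bind a := e
step 2: unify d ~ f  [subst: {a:=e} | 1 pending]
  bind d := f
step 3: unify g ~ ((f -> c) -> (Bool -> Bool))  [subst: {a:=e, d:=f} | 0 pending]
  bind g := ((f -> c) -> (Bool -> Bool))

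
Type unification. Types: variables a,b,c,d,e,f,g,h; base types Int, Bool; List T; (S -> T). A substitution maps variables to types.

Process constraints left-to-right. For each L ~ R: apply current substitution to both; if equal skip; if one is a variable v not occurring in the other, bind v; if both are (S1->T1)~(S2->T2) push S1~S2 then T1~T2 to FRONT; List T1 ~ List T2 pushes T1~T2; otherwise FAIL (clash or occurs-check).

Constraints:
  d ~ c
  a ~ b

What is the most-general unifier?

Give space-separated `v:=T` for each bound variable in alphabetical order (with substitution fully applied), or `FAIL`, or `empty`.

Answer: a:=b d:=c

Derivation:
step 1: unify d ~ c  [subst: {-} | 1 pending]
  bind d := c
step 2: unify a ~ b  [subst: {d:=c} | 0 pending]
  bind a := b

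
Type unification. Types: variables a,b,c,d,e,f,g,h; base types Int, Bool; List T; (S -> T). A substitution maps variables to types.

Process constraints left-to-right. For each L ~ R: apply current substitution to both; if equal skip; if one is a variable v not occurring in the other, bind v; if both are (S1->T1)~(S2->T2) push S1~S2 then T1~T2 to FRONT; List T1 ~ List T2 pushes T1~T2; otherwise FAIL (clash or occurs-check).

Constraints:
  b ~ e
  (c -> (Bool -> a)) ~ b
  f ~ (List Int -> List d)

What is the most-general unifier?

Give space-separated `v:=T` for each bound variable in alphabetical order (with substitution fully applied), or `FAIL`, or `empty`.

step 1: unify b ~ e  [subst: {-} | 2 pending]
  bind b := e
step 2: unify (c -> (Bool -> a)) ~ e  [subst: {b:=e} | 1 pending]
  bind e := (c -> (Bool -> a))
step 3: unify f ~ (List Int -> List d)  [subst: {b:=e, e:=(c -> (Bool -> a))} | 0 pending]
  bind f := (List Int -> List d)

Answer: b:=(c -> (Bool -> a)) e:=(c -> (Bool -> a)) f:=(List Int -> List d)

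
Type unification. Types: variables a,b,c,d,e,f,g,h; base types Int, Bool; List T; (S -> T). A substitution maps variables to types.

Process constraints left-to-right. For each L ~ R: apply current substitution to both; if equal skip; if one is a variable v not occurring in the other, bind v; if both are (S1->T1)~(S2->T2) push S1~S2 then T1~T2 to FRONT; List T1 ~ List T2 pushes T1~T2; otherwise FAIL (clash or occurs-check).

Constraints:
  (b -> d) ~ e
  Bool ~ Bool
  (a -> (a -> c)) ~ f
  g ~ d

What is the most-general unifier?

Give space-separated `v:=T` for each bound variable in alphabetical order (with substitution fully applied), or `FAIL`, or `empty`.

step 1: unify (b -> d) ~ e  [subst: {-} | 3 pending]
  bind e := (b -> d)
step 2: unify Bool ~ Bool  [subst: {e:=(b -> d)} | 2 pending]
  -> identical, skip
step 3: unify (a -> (a -> c)) ~ f  [subst: {e:=(b -> d)} | 1 pending]
  bind f := (a -> (a -> c))
step 4: unify g ~ d  [subst: {e:=(b -> d), f:=(a -> (a -> c))} | 0 pending]
  bind g := d

Answer: e:=(b -> d) f:=(a -> (a -> c)) g:=d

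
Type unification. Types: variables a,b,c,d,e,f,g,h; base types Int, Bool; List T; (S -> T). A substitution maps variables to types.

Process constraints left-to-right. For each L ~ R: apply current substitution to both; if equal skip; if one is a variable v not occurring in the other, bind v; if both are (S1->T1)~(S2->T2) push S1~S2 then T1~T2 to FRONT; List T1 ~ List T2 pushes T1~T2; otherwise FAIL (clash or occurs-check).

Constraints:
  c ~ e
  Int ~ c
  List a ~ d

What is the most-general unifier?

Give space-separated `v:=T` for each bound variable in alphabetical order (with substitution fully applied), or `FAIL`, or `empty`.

Answer: c:=Int d:=List a e:=Int

Derivation:
step 1: unify c ~ e  [subst: {-} | 2 pending]
  bind c := e
step 2: unify Int ~ e  [subst: {c:=e} | 1 pending]
  bind e := Int
step 3: unify List a ~ d  [subst: {c:=e, e:=Int} | 0 pending]
  bind d := List a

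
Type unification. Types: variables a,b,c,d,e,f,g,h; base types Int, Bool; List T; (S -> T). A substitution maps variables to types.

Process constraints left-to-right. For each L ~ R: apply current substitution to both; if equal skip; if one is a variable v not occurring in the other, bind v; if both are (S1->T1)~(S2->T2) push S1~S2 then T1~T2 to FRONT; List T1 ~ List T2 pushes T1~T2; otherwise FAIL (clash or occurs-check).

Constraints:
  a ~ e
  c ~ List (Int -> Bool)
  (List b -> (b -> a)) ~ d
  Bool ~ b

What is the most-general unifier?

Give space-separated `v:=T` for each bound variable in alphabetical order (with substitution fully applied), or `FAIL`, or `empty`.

step 1: unify a ~ e  [subst: {-} | 3 pending]
  bind a := e
step 2: unify c ~ List (Int -> Bool)  [subst: {a:=e} | 2 pending]
  bind c := List (Int -> Bool)
step 3: unify (List b -> (b -> e)) ~ d  [subst: {a:=e, c:=List (Int -> Bool)} | 1 pending]
  bind d := (List b -> (b -> e))
step 4: unify Bool ~ b  [subst: {a:=e, c:=List (Int -> Bool), d:=(List b -> (b -> e))} | 0 pending]
  bind b := Bool

Answer: a:=e b:=Bool c:=List (Int -> Bool) d:=(List Bool -> (Bool -> e))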